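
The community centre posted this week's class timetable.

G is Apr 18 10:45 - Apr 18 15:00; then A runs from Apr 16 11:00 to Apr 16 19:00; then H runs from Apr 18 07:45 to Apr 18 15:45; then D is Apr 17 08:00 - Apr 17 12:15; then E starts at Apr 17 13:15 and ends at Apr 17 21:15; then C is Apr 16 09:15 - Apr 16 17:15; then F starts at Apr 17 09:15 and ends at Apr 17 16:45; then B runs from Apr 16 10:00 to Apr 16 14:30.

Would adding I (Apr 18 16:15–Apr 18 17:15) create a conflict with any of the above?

No — it doesn't clash with anything

C: ends Apr 16 17:15 at or before I starts Apr 18 16:15 → clear.
B: ends Apr 16 14:30 at or before I starts Apr 18 16:15 → clear.
A: ends Apr 16 19:00 at or before I starts Apr 18 16:15 → clear.
D: ends Apr 17 12:15 at or before I starts Apr 18 16:15 → clear.
F: ends Apr 17 16:45 at or before I starts Apr 18 16:15 → clear.
E: ends Apr 17 21:15 at or before I starts Apr 18 16:15 → clear.
H: ends Apr 18 15:45 at or before I starts Apr 18 16:15 → clear.
G: ends Apr 18 15:00 at or before I starts Apr 18 16:15 → clear.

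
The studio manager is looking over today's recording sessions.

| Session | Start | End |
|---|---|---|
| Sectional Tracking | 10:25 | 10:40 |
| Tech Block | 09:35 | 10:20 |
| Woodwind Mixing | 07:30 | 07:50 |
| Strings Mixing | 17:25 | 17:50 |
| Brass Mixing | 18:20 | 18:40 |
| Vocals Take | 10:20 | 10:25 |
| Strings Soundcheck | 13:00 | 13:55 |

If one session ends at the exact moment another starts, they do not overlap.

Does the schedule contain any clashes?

No

Sorted by start: Woodwind Mixing, Tech Block, Vocals Take, Sectional Tracking, Strings Soundcheck, Strings Mixing, Brass Mixing.
Tech Block starts after Woodwind Mixing ends, so Woodwind Mixing has no further overlaps.
Vocals Take starts exactly when Tech Block ends (back-to-back, no overlap), so Tech Block has no further overlaps.
Sectional Tracking starts exactly when Vocals Take ends (back-to-back, no overlap), so Vocals Take has no further overlaps.
Strings Soundcheck starts after Sectional Tracking ends, so Sectional Tracking has no further overlaps.
Strings Mixing starts after Strings Soundcheck ends, so Strings Soundcheck has no further overlaps.
Brass Mixing starts after Strings Mixing ends.
Every pair is clear; the schedule has no overlaps.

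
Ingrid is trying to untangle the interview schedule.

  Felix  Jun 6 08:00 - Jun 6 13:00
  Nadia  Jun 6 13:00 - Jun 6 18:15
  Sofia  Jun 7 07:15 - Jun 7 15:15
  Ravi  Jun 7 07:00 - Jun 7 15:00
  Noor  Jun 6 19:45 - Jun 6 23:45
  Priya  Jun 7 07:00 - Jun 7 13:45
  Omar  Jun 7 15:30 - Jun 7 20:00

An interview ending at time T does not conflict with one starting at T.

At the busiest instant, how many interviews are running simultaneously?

Sort all start/end points and keep a running count:
Jun 6 08:00 start Felix → 1
Jun 6 13:00 end Felix → 0
Jun 6 13:00 start Nadia → 1
Jun 6 18:15 end Nadia → 0
Jun 6 19:45 start Noor → 1
Jun 6 23:45 end Noor → 0
Jun 7 07:00 start Priya → 1
Jun 7 07:00 start Ravi → 2
Jun 7 07:15 start Sofia → 3
Jun 7 13:45 end Priya → 2
Jun 7 15:00 end Ravi → 1
Jun 7 15:15 end Sofia → 0
Jun 7 15:30 start Omar → 1
Jun 7 20:00 end Omar → 0
Peak is 3, at Jun 7 07:15 (Priya, Ravi, Sofia).

3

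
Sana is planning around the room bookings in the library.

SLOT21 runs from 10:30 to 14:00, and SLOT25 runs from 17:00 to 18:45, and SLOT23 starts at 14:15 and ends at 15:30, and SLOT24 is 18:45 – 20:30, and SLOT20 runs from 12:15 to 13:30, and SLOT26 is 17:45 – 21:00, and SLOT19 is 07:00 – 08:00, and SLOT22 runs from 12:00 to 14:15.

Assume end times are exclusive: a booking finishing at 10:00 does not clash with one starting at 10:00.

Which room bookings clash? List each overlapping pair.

SLOT20 & SLOT21, SLOT20 & SLOT22, SLOT21 & SLOT22, SLOT24 & SLOT26, SLOT25 & SLOT26

Check each pair: they overlap iff neither finishes before the other starts.
Sorted by start: SLOT19, SLOT21, SLOT22, SLOT20, SLOT23, SLOT25, SLOT26, SLOT24.
SLOT21 starts after SLOT19 ends, so SLOT19 has no further overlaps.
SLOT22 starts before SLOT21 ends → SLOT21 and SLOT22 overlap.
SLOT20 starts before SLOT21 ends → SLOT21 and SLOT20 overlap.
SLOT23 starts after SLOT21 ends, so SLOT21 has no further overlaps.
SLOT20 starts before SLOT22 ends → SLOT22 and SLOT20 overlap.
SLOT23 starts exactly when SLOT22 ends (back-to-back, no overlap), so SLOT22 has no further overlaps.
SLOT23 starts after SLOT20 ends, so SLOT20 has no further overlaps.
SLOT25 starts after SLOT23 ends, so SLOT23 has no further overlaps.
SLOT26 starts before SLOT25 ends → SLOT25 and SLOT26 overlap.
SLOT24 starts exactly when SLOT25 ends (back-to-back, no overlap).
SLOT24 starts before SLOT26 ends → SLOT26 and SLOT24 overlap.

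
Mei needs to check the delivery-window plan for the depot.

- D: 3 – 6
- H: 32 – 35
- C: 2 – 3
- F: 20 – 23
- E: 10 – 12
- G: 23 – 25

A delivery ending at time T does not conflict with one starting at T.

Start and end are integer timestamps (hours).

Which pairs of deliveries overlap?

Sorted by start: C, D, E, F, G, H.
D starts exactly when C ends (back-to-back, no overlap), so nothing later overlaps C either.
E starts after D ends, so nothing later overlaps D either.
F starts after E ends, so nothing later overlaps E either.
G starts exactly when F ends (back-to-back, no overlap), so nothing later overlaps F either.
H starts after G ends.

no conflicts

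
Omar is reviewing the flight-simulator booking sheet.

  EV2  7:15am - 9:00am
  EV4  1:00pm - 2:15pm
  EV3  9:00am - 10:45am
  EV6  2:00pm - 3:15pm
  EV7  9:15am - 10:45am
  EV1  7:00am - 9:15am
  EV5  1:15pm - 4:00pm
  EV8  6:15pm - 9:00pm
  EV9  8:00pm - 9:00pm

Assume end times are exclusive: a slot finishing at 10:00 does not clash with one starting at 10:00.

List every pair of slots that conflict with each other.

EV1 & EV2, EV1 & EV3, EV3 & EV7, EV4 & EV5, EV4 & EV6, EV5 & EV6, EV8 & EV9

Sorted by start: EV1, EV2, EV3, EV7, EV4, EV5, EV6, EV8, EV9.
EV2 starts before EV1 ends → EV1 and EV2 overlap.
EV3 starts before EV1 ends → EV1 and EV3 overlap.
EV7 starts exactly when EV1 ends (back-to-back, no overlap); EV1 is clear from here.
EV3 starts exactly when EV2 ends (back-to-back, no overlap); EV2 is clear from here.
EV7 starts before EV3 ends → EV3 and EV7 overlap.
EV4 starts after EV3 ends; EV3 is clear from here.
EV4 starts after EV7 ends; EV7 is clear from here.
EV5 starts before EV4 ends → EV4 and EV5 overlap.
EV6 starts before EV4 ends → EV4 and EV6 overlap.
EV8 starts after EV4 ends; EV4 is clear from here.
EV6 starts before EV5 ends → EV5 and EV6 overlap.
EV8 starts after EV5 ends; EV5 is clear from here.
EV8 starts after EV6 ends; EV6 is clear from here.
EV9 starts before EV8 ends → EV8 and EV9 overlap.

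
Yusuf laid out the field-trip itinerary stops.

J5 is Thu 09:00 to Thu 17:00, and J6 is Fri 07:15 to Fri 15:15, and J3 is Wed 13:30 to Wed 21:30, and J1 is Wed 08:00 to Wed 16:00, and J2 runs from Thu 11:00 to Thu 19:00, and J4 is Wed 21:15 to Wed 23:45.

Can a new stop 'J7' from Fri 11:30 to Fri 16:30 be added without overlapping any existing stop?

No — it overlaps J6

J1: ends Wed 16:00 at or before J7 starts Fri 11:30 → clear.
J3: ends Wed 21:30 at or before J7 starts Fri 11:30 → clear.
J4: ends Wed 23:45 at or before J7 starts Fri 11:30 → clear.
J5: ends Thu 17:00 at or before J7 starts Fri 11:30 → clear.
J2: ends Thu 19:00 at or before J7 starts Fri 11:30 → clear.
J6: starts Fri 07:15 before J7 ends Fri 16:30, and ends Fri 15:15 after J7 starts Fri 11:30 → overlap.
J7 overlaps J6.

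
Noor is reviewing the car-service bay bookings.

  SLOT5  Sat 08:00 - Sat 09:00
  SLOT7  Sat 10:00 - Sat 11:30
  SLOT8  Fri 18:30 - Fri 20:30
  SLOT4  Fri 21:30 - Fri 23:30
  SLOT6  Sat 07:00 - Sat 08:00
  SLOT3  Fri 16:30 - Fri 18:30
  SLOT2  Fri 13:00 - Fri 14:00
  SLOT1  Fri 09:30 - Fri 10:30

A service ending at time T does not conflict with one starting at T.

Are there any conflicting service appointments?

Sorted by start: SLOT1, SLOT2, SLOT3, SLOT8, SLOT4, SLOT6, SLOT5, SLOT7.
SLOT2 starts after SLOT1 ends, so nothing later overlaps SLOT1 either.
SLOT3 starts after SLOT2 ends, so nothing later overlaps SLOT2 either.
SLOT8 starts exactly when SLOT3 ends (back-to-back, no overlap), so nothing later overlaps SLOT3 either.
SLOT4 starts after SLOT8 ends, so nothing later overlaps SLOT8 either.
SLOT6 starts after SLOT4 ends, so nothing later overlaps SLOT4 either.
SLOT5 starts exactly when SLOT6 ends (back-to-back, no overlap), so nothing later overlaps SLOT6 either.
SLOT7 starts after SLOT5 ends.
Every pair is clear; the schedule has no overlaps.

No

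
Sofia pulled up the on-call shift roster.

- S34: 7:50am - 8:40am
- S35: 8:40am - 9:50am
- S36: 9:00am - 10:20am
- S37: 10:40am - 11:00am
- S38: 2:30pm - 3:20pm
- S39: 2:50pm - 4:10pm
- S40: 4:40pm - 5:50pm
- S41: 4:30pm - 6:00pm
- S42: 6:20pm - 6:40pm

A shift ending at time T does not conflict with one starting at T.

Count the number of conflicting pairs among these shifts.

3

Sorted by start: S34, S35, S36, S37, S38, S39, S41, S40, S42.
S35 starts exactly when S34 ends (back-to-back, no overlap) — done with S34.
S36 starts before S35 ends → S35 and S36 overlap.
S37 starts after S35 ends — done with S35.
S37 starts after S36 ends — done with S36.
S38 starts after S37 ends — done with S37.
S39 starts before S38 ends → S38 and S39 overlap.
S41 starts after S38 ends — done with S38.
S41 starts after S39 ends — done with S39.
S40 starts before S41 ends → S41 and S40 overlap.
S42 starts after S41 ends.
S42 starts after S40 ends.
Overlapping pairs: S35 & S36, S38 & S39, S40 & S41 — 3 in total.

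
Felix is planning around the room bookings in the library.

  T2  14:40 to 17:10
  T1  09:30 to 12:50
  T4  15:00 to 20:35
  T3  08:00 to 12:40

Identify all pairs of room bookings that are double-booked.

T1 & T3, T2 & T4

Sorted by start: T3, T1, T2, T4.
T1 starts before T3 ends → T3 and T1 overlap.
T2 starts after T3 ends, so T3 has no further overlaps.
T2 starts after T1 ends, so T1 has no further overlaps.
T4 starts before T2 ends → T2 and T4 overlap.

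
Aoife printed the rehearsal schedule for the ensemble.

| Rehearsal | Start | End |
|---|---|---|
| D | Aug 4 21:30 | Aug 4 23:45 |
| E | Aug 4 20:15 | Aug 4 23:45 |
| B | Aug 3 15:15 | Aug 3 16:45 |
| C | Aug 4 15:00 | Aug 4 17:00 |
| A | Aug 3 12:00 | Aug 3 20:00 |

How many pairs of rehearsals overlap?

2

Sorted by start: A, B, C, E, D.
B starts before A ends → A and B overlap.
C starts after A ends, so A has no further overlaps.
C starts after B ends, so B has no further overlaps.
E starts after C ends, so C has no further overlaps.
D starts before E ends → E and D overlap.
Overlapping pairs: A & B, D & E — 2 in total.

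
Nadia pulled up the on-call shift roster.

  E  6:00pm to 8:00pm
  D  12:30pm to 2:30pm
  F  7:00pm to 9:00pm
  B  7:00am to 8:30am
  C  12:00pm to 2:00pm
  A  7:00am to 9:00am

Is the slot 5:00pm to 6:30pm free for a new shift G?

A: ends 9:00am at or before G starts 5:00pm → clear.
B: ends 8:30am at or before G starts 5:00pm → clear.
C: ends 2:00pm at or before G starts 5:00pm → clear.
D: ends 2:30pm at or before G starts 5:00pm → clear.
E: starts 6:00pm before G ends 6:30pm, and ends 8:00pm after G starts 5:00pm → overlap.
F: starts 7:00pm at or after G ends 6:30pm → clear.
G overlaps E.

No — it overlaps E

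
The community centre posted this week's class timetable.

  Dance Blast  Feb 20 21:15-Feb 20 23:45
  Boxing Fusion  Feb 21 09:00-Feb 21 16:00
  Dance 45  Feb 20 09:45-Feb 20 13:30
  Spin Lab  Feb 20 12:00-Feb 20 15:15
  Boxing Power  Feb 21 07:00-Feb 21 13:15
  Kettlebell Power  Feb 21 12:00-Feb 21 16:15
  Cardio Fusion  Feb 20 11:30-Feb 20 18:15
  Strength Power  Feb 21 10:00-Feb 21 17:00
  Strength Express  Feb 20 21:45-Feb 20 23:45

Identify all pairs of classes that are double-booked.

Two intervals overlap when each starts before the other ends.
Sorted by start: Dance 45, Cardio Fusion, Spin Lab, Dance Blast, Strength Express, Boxing Power, Boxing Fusion, Strength Power, Kettlebell Power.
Cardio Fusion starts before Dance 45 ends → Dance 45 and Cardio Fusion overlap.
Spin Lab starts before Dance 45 ends → Dance 45 and Spin Lab overlap.
Dance Blast starts after Dance 45 ends, so Dance 45 has no further overlaps.
Spin Lab starts before Cardio Fusion ends → Cardio Fusion and Spin Lab overlap.
Dance Blast starts after Cardio Fusion ends, so Cardio Fusion has no further overlaps.
Dance Blast starts after Spin Lab ends, so Spin Lab has no further overlaps.
Strength Express starts before Dance Blast ends → Dance Blast and Strength Express overlap.
Boxing Power starts after Dance Blast ends, so Dance Blast has no further overlaps.
Boxing Power starts after Strength Express ends, so Strength Express has no further overlaps.
Boxing Fusion starts before Boxing Power ends → Boxing Power and Boxing Fusion overlap.
Strength Power starts before Boxing Power ends → Boxing Power and Strength Power overlap.
Kettlebell Power starts before Boxing Power ends → Boxing Power and Kettlebell Power overlap.
Strength Power starts before Boxing Fusion ends → Boxing Fusion and Strength Power overlap.
Kettlebell Power starts before Boxing Fusion ends → Boxing Fusion and Kettlebell Power overlap.
Kettlebell Power starts before Strength Power ends → Strength Power and Kettlebell Power overlap.

Boxing Fusion & Boxing Power, Boxing Fusion & Kettlebell Power, Boxing Fusion & Strength Power, Boxing Power & Kettlebell Power, Boxing Power & Strength Power, Cardio Fusion & Dance 45, Cardio Fusion & Spin Lab, Dance 45 & Spin Lab, Dance Blast & Strength Express, Kettlebell Power & Strength Power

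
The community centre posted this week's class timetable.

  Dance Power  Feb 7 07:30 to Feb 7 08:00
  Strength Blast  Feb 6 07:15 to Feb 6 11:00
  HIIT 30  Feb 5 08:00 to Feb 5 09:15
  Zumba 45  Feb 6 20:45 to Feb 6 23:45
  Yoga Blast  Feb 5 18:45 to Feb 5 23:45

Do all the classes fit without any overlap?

Yes

Two intervals overlap when each starts before the other ends.
Sorted by start: HIIT 30, Yoga Blast, Strength Blast, Zumba 45, Dance Power.
Yoga Blast starts after HIIT 30 ends; HIIT 30 is clear from here.
Strength Blast starts after Yoga Blast ends; Yoga Blast is clear from here.
Zumba 45 starts after Strength Blast ends; Strength Blast is clear from here.
Dance Power starts after Zumba 45 ends.
Every pair is clear; the schedule has no overlaps.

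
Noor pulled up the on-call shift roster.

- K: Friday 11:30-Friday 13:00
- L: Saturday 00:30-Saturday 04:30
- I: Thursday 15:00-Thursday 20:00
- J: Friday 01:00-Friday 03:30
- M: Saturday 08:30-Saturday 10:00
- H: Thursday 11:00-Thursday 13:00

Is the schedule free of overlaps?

Two intervals overlap when each starts before the other ends.
Sorted by start: H, I, J, K, L, M.
I starts after H ends — done with H.
J starts after I ends — done with I.
K starts after J ends — done with J.
L starts after K ends — done with K.
M starts after L ends.
Every pair is clear; the schedule has no overlaps.

Yes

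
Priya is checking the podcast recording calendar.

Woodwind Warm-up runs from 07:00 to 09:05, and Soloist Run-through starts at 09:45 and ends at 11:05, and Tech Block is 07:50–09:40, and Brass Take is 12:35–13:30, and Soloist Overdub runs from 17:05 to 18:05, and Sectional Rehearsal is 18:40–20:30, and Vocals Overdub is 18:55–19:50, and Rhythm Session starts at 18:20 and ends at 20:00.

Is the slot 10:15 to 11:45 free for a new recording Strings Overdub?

Woodwind Warm-up: ends 09:05 at or before Strings Overdub starts 10:15 → clear.
Tech Block: ends 09:40 at or before Strings Overdub starts 10:15 → clear.
Soloist Run-through: starts 09:45 before Strings Overdub ends 11:45, and ends 11:05 after Strings Overdub starts 10:15 → overlap.
Brass Take: starts 12:35 at or after Strings Overdub ends 11:45 → clear.
Soloist Overdub: starts 17:05 at or after Strings Overdub ends 11:45 → clear.
Rhythm Session: starts 18:20 at or after Strings Overdub ends 11:45 → clear.
Sectional Rehearsal: starts 18:40 at or after Strings Overdub ends 11:45 → clear.
Vocals Overdub: starts 18:55 at or after Strings Overdub ends 11:45 → clear.
Strings Overdub overlaps Soloist Run-through.

No — it overlaps Soloist Run-through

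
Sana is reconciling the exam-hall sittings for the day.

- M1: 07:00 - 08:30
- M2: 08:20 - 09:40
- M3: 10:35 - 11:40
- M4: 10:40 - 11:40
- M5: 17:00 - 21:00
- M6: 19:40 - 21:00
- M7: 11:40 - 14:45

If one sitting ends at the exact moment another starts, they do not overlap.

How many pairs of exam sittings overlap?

Sorted by start: M1, M2, M3, M4, M7, M5, M6.
M2 starts before M1 ends → M1 and M2 overlap.
M3 starts after M1 ends; M1 is clear from here.
M3 starts after M2 ends; M2 is clear from here.
M4 starts before M3 ends → M3 and M4 overlap.
M7 starts exactly when M3 ends (back-to-back, no overlap); M3 is clear from here.
M7 starts exactly when M4 ends (back-to-back, no overlap); M4 is clear from here.
M5 starts after M7 ends; M7 is clear from here.
M6 starts before M5 ends → M5 and M6 overlap.
Overlapping pairs: M1 & M2, M3 & M4, M5 & M6 — 3 in total.

3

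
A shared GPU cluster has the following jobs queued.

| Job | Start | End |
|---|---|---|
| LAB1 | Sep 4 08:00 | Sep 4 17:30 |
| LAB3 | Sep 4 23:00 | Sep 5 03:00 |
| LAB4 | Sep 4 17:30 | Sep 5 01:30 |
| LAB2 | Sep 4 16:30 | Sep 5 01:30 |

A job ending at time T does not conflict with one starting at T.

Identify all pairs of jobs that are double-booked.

LAB1 & LAB2, LAB2 & LAB3, LAB2 & LAB4, LAB3 & LAB4

Sorted by start: LAB1, LAB2, LAB4, LAB3.
LAB2 starts before LAB1 ends → LAB1 and LAB2 overlap.
LAB4 starts exactly when LAB1 ends (back-to-back, no overlap) — done with LAB1.
LAB4 starts before LAB2 ends → LAB2 and LAB4 overlap.
LAB3 starts before LAB2 ends → LAB2 and LAB3 overlap.
LAB3 starts before LAB4 ends → LAB4 and LAB3 overlap.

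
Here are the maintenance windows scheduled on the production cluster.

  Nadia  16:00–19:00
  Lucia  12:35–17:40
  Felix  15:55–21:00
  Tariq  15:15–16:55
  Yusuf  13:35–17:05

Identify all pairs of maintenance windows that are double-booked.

Felix & Lucia, Felix & Nadia, Felix & Tariq, Felix & Yusuf, Lucia & Nadia, Lucia & Tariq, Lucia & Yusuf, Nadia & Tariq, Nadia & Yusuf, Tariq & Yusuf

Sorted by start: Lucia, Yusuf, Tariq, Felix, Nadia.
Yusuf starts before Lucia ends → Lucia and Yusuf overlap.
Tariq starts before Lucia ends → Lucia and Tariq overlap.
Felix starts before Lucia ends → Lucia and Felix overlap.
Nadia starts before Lucia ends → Lucia and Nadia overlap.
Tariq starts before Yusuf ends → Yusuf and Tariq overlap.
Felix starts before Yusuf ends → Yusuf and Felix overlap.
Nadia starts before Yusuf ends → Yusuf and Nadia overlap.
Felix starts before Tariq ends → Tariq and Felix overlap.
Nadia starts before Tariq ends → Tariq and Nadia overlap.
Nadia starts before Felix ends → Felix and Nadia overlap.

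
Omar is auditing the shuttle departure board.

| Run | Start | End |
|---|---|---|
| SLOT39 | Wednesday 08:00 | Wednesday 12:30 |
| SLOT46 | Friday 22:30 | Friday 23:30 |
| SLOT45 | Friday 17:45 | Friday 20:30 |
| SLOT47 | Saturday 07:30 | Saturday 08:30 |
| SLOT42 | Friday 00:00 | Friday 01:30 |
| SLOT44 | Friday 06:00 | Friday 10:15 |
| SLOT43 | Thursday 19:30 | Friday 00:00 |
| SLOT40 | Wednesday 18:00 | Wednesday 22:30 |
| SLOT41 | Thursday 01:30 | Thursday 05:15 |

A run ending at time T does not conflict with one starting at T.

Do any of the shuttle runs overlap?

No

Sorted by start: SLOT39, SLOT40, SLOT41, SLOT43, SLOT42, SLOT44, SLOT45, SLOT46, SLOT47.
SLOT40 starts after SLOT39 ends, so SLOT39 has no further overlaps.
SLOT41 starts after SLOT40 ends, so SLOT40 has no further overlaps.
SLOT43 starts after SLOT41 ends, so SLOT41 has no further overlaps.
SLOT42 starts exactly when SLOT43 ends (back-to-back, no overlap), so SLOT43 has no further overlaps.
SLOT44 starts after SLOT42 ends, so SLOT42 has no further overlaps.
SLOT45 starts after SLOT44 ends, so SLOT44 has no further overlaps.
SLOT46 starts after SLOT45 ends, so SLOT45 has no further overlaps.
SLOT47 starts after SLOT46 ends.
Every pair is clear; the schedule has no overlaps.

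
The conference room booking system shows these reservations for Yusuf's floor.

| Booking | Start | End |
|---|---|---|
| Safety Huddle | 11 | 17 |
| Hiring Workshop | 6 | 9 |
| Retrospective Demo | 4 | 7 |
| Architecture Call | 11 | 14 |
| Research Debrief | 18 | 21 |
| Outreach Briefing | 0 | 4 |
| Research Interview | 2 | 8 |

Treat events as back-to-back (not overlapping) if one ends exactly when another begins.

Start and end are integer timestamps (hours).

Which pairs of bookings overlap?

Architecture Call & Safety Huddle, Hiring Workshop & Research Interview, Hiring Workshop & Retrospective Demo, Outreach Briefing & Research Interview, Research Interview & Retrospective Demo

Two intervals overlap when each starts before the other ends.
Sorted by start: Outreach Briefing, Research Interview, Retrospective Demo, Hiring Workshop, Architecture Call, Safety Huddle, Research Debrief.
Research Interview starts before Outreach Briefing ends → Outreach Briefing and Research Interview overlap.
Retrospective Demo starts exactly when Outreach Briefing ends (back-to-back, no overlap) — done with Outreach Briefing.
Retrospective Demo starts before Research Interview ends → Research Interview and Retrospective Demo overlap.
Hiring Workshop starts before Research Interview ends → Research Interview and Hiring Workshop overlap.
Architecture Call starts after Research Interview ends — done with Research Interview.
Hiring Workshop starts before Retrospective Demo ends → Retrospective Demo and Hiring Workshop overlap.
Architecture Call starts after Retrospective Demo ends — done with Retrospective Demo.
Architecture Call starts after Hiring Workshop ends — done with Hiring Workshop.
Safety Huddle starts before Architecture Call ends → Architecture Call and Safety Huddle overlap.
Research Debrief starts after Architecture Call ends.
Research Debrief starts after Safety Huddle ends.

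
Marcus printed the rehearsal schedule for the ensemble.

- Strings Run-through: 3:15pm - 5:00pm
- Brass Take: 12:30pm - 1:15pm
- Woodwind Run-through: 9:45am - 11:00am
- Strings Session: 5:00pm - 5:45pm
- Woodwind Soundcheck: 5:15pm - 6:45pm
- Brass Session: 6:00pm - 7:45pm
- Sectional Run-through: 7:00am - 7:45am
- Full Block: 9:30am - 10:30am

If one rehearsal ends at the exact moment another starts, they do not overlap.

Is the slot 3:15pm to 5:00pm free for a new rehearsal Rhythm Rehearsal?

No — it overlaps Strings Run-through

Sectional Run-through: ends 7:45am at or before Rhythm Rehearsal starts 3:15pm → clear.
Full Block: ends 10:30am at or before Rhythm Rehearsal starts 3:15pm → clear.
Woodwind Run-through: ends 11:00am at or before Rhythm Rehearsal starts 3:15pm → clear.
Brass Take: ends 1:15pm at or before Rhythm Rehearsal starts 3:15pm → clear.
Strings Run-through: starts 3:15pm before Rhythm Rehearsal ends 5:00pm, and ends 5:00pm after Rhythm Rehearsal starts 3:15pm → overlap.
Strings Session: starts 5:00pm at or after Rhythm Rehearsal ends 5:00pm → clear.
Woodwind Soundcheck: starts 5:15pm at or after Rhythm Rehearsal ends 5:00pm → clear.
Brass Session: starts 6:00pm at or after Rhythm Rehearsal ends 5:00pm → clear.
Rhythm Rehearsal overlaps Strings Run-through.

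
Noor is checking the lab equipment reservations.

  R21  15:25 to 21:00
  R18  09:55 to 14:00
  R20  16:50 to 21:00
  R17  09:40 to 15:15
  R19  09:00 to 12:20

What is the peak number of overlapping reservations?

Sweep the timeline, counting +1 at each start and −1 at each end (ends before starts at a tie):
09:00 start R19 → 1
09:40 start R17 → 2
09:55 start R18 → 3
12:20 end R19 → 2
14:00 end R18 → 1
15:15 end R17 → 0
15:25 start R21 → 1
16:50 start R20 → 2
21:00 end R20 → 1
21:00 end R21 → 0
Peak is 3, at 09:55 (R17, R18, R19).

3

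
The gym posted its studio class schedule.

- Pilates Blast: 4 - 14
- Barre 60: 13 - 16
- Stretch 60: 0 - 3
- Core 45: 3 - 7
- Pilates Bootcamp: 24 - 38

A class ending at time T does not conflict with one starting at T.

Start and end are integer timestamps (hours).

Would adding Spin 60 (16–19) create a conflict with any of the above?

No — it doesn't clash with anything

Stretch 60: ends 3 at or before Spin 60 starts 16 → clear.
Core 45: ends 7 at or before Spin 60 starts 16 → clear.
Pilates Blast: ends 14 at or before Spin 60 starts 16 → clear.
Barre 60: ends 16 at or before Spin 60 starts 16 → clear.
Pilates Bootcamp: starts 24 at or after Spin 60 ends 19 → clear.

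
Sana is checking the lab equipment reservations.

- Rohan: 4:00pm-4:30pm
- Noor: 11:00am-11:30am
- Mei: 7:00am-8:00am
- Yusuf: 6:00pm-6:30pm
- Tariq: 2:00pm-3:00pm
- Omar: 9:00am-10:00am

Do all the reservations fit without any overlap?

Sorted by start: Mei, Omar, Noor, Tariq, Rohan, Yusuf.
Omar starts after Mei ends, so Mei has no further overlaps.
Noor starts after Omar ends, so Omar has no further overlaps.
Tariq starts after Noor ends, so Noor has no further overlaps.
Rohan starts after Tariq ends, so Tariq has no further overlaps.
Yusuf starts after Rohan ends.
Every pair is clear; the schedule has no overlaps.

Yes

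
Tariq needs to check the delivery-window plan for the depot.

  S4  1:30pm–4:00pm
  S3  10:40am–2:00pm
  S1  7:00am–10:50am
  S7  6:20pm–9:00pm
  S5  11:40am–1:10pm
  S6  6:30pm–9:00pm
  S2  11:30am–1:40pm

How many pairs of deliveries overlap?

Sorted by start: S1, S3, S2, S5, S4, S7, S6.
S3 starts before S1 ends → S1 and S3 overlap.
S2 starts after S1 ends, so S1 has no further overlaps.
S2 starts before S3 ends → S3 and S2 overlap.
S5 starts before S3 ends → S3 and S5 overlap.
S4 starts before S3 ends → S3 and S4 overlap.
S7 starts after S3 ends, so S3 has no further overlaps.
S5 starts before S2 ends → S2 and S5 overlap.
S4 starts before S2 ends → S2 and S4 overlap.
S7 starts after S2 ends, so S2 has no further overlaps.
S4 starts after S5 ends, so S5 has no further overlaps.
S7 starts after S4 ends, so S4 has no further overlaps.
S6 starts before S7 ends → S7 and S6 overlap.
Overlapping pairs: S1 & S3, S2 & S3, S2 & S4, S2 & S5, S3 & S4, S3 & S5, S6 & S7 — 7 in total.

7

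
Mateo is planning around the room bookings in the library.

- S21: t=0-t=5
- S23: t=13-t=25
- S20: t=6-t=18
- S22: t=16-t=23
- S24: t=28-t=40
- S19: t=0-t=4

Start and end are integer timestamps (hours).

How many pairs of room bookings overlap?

Sorted by start: S19, S21, S20, S23, S22, S24.
S21 starts before S19 ends → S19 and S21 overlap.
S20 starts after S19 ends; S19 is clear from here.
S20 starts after S21 ends; S21 is clear from here.
S23 starts before S20 ends → S20 and S23 overlap.
S22 starts before S20 ends → S20 and S22 overlap.
S24 starts after S20 ends.
S22 starts before S23 ends → S23 and S22 overlap.
S24 starts after S23 ends.
S24 starts after S22 ends.
Overlapping pairs: S19 & S21, S20 & S22, S20 & S23, S22 & S23 — 4 in total.

4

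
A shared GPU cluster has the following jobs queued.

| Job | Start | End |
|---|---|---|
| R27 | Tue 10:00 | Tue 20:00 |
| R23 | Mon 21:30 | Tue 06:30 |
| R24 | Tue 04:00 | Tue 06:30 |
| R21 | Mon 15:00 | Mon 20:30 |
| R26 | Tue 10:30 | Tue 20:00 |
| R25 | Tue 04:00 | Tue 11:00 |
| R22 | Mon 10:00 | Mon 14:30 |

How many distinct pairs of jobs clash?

Sorted by start: R22, R21, R23, R24, R25, R27, R26.
R21 starts after R22 ends — done with R22.
R23 starts after R21 ends — done with R21.
R24 starts before R23 ends → R23 and R24 overlap.
R25 starts before R23 ends → R23 and R25 overlap.
R27 starts after R23 ends — done with R23.
R25 starts before R24 ends → R24 and R25 overlap.
R27 starts after R24 ends — done with R24.
R27 starts before R25 ends → R25 and R27 overlap.
R26 starts before R25 ends → R25 and R26 overlap.
R26 starts before R27 ends → R27 and R26 overlap.
Overlapping pairs: R23 & R24, R23 & R25, R24 & R25, R25 & R26, R25 & R27, R26 & R27 — 6 in total.

6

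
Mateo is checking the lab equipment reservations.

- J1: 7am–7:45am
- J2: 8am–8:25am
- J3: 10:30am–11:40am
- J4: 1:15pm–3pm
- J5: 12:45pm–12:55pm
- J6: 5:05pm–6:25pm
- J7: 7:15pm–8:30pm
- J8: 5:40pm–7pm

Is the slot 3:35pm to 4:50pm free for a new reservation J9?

Yes — the slot is free

J1: ends 7:45am at or before J9 starts 3:35pm → clear.
J2: ends 8:25am at or before J9 starts 3:35pm → clear.
J3: ends 11:40am at or before J9 starts 3:35pm → clear.
J5: ends 12:55pm at or before J9 starts 3:35pm → clear.
J4: ends 3pm at or before J9 starts 3:35pm → clear.
J6: starts 5:05pm at or after J9 ends 4:50pm → clear.
J8: starts 5:40pm at or after J9 ends 4:50pm → clear.
J7: starts 7:15pm at or after J9 ends 4:50pm → clear.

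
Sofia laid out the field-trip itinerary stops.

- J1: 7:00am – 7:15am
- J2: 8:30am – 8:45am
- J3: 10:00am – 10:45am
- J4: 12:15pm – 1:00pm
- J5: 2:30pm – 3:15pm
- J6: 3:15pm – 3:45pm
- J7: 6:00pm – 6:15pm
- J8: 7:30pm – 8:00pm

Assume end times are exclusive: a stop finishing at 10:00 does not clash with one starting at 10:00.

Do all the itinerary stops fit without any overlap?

Sorted by start: J1, J2, J3, J4, J5, J6, J7, J8.
J2 starts after J1 ends — done with J1.
J3 starts after J2 ends — done with J2.
J4 starts after J3 ends — done with J3.
J5 starts after J4 ends — done with J4.
J6 starts exactly when J5 ends (back-to-back, no overlap) — done with J5.
J7 starts after J6 ends — done with J6.
J8 starts after J7 ends.
Every pair is clear; the schedule has no overlaps.

Yes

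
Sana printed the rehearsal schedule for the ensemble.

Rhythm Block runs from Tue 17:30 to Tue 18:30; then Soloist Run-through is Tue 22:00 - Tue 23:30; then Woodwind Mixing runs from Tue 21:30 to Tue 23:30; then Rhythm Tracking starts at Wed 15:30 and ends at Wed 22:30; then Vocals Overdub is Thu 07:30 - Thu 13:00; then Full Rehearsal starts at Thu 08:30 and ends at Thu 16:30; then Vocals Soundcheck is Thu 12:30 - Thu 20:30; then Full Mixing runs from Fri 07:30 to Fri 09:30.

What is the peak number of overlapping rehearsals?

3

Sweep the timeline, counting +1 at each start and −1 at each end (ends before starts at a tie):
Tue 17:30 start Rhythm Block → 1
Tue 18:30 end Rhythm Block → 0
Tue 21:30 start Woodwind Mixing → 1
Tue 22:00 start Soloist Run-through → 2
Tue 23:30 end Soloist Run-through → 1
Tue 23:30 end Woodwind Mixing → 0
Wed 15:30 start Rhythm Tracking → 1
Wed 22:30 end Rhythm Tracking → 0
Thu 07:30 start Vocals Overdub → 1
Thu 08:30 start Full Rehearsal → 2
Thu 12:30 start Vocals Soundcheck → 3
Thu 13:00 end Vocals Overdub → 2
Thu 16:30 end Full Rehearsal → 1
Thu 20:30 end Vocals Soundcheck → 0
Fri 07:30 start Full Mixing → 1
Fri 09:30 end Full Mixing → 0
Peak is 3, at Thu 12:30 (Full Rehearsal, Vocals Overdub, Vocals Soundcheck).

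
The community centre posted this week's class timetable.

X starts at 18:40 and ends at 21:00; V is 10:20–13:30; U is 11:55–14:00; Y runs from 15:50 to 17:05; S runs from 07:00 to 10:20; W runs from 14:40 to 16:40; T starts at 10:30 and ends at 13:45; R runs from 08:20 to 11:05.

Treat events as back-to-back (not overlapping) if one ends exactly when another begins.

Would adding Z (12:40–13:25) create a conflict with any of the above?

Yes — it overlaps T, U, V

S: ends 10:20 at or before Z starts 12:40 → clear.
R: ends 11:05 at or before Z starts 12:40 → clear.
V: starts 10:20 before Z ends 13:25, and ends 13:30 after Z starts 12:40 → overlap.
T: starts 10:30 before Z ends 13:25, and ends 13:45 after Z starts 12:40 → overlap.
U: starts 11:55 before Z ends 13:25, and ends 14:00 after Z starts 12:40 → overlap.
W: starts 14:40 at or after Z ends 13:25 → clear.
Y: starts 15:50 at or after Z ends 13:25 → clear.
X: starts 18:40 at or after Z ends 13:25 → clear.
Z overlaps T, U, V.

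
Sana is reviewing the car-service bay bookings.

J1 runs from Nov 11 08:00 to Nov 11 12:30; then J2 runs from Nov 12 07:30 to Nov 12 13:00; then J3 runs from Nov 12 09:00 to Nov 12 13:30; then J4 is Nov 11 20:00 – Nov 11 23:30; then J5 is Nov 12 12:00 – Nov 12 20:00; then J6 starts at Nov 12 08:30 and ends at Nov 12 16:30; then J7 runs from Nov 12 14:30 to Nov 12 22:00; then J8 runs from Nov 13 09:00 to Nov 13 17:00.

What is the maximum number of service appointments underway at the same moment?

4

Sweep the timeline, counting +1 at each start and −1 at each end (ends before starts at a tie):
Nov 11 08:00 start J1 → 1
Nov 11 12:30 end J1 → 0
Nov 11 20:00 start J4 → 1
Nov 11 23:30 end J4 → 0
Nov 12 07:30 start J2 → 1
Nov 12 08:30 start J6 → 2
Nov 12 09:00 start J3 → 3
Nov 12 12:00 start J5 → 4
Nov 12 13:00 end J2 → 3
Nov 12 13:30 end J3 → 2
Nov 12 14:30 start J7 → 3
Nov 12 16:30 end J6 → 2
Nov 12 20:00 end J5 → 1
Nov 12 22:00 end J7 → 0
Nov 13 09:00 start J8 → 1
Nov 13 17:00 end J8 → 0
Peak is 4, at Nov 12 12:00 (J2, J3, J5, J6).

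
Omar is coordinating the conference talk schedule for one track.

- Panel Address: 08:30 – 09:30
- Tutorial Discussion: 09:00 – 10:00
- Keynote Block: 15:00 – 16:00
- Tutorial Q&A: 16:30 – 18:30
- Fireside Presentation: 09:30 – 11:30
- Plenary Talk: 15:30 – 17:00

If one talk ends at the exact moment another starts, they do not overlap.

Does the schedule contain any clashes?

Sorted by start: Panel Address, Tutorial Discussion, Fireside Presentation, Keynote Block, Plenary Talk, Tutorial Q&A.
Tutorial Discussion starts before Panel Address ends → Panel Address and Tutorial Discussion overlap.
That's a conflict, so the schedule is not conflict-free.

Yes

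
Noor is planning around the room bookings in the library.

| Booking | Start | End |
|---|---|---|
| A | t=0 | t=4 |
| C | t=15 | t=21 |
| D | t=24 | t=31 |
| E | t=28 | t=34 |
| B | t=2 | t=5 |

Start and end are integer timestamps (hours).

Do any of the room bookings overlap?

Two intervals overlap when each starts before the other ends.
Sorted by start: A, B, C, D, E.
B starts before A ends → A and B overlap.
That's a conflict, so the schedule is not conflict-free.

Yes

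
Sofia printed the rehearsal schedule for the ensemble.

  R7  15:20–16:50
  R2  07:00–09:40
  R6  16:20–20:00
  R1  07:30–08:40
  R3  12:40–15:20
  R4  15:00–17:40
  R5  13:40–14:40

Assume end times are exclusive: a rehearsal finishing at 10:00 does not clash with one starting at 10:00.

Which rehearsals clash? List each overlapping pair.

R1 & R2, R3 & R4, R3 & R5, R4 & R6, R4 & R7, R6 & R7

Check each pair: they overlap iff neither finishes before the other starts.
Sorted by start: R2, R1, R3, R5, R4, R7, R6.
R1 starts before R2 ends → R2 and R1 overlap.
R3 starts after R2 ends — done with R2.
R3 starts after R1 ends — done with R1.
R5 starts before R3 ends → R3 and R5 overlap.
R4 starts before R3 ends → R3 and R4 overlap.
R7 starts exactly when R3 ends (back-to-back, no overlap) — done with R3.
R4 starts after R5 ends — done with R5.
R7 starts before R4 ends → R4 and R7 overlap.
R6 starts before R4 ends → R4 and R6 overlap.
R6 starts before R7 ends → R7 and R6 overlap.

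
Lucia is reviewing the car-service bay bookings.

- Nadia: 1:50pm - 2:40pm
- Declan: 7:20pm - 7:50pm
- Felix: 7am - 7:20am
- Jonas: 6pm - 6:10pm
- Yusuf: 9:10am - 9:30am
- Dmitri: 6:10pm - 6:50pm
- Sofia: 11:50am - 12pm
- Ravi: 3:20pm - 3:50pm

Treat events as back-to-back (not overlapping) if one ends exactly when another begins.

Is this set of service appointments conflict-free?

Sorted by start: Felix, Yusuf, Sofia, Nadia, Ravi, Jonas, Dmitri, Declan.
Yusuf starts after Felix ends, so nothing later overlaps Felix either.
Sofia starts after Yusuf ends, so nothing later overlaps Yusuf either.
Nadia starts after Sofia ends, so nothing later overlaps Sofia either.
Ravi starts after Nadia ends, so nothing later overlaps Nadia either.
Jonas starts after Ravi ends, so nothing later overlaps Ravi either.
Dmitri starts exactly when Jonas ends (back-to-back, no overlap), so nothing later overlaps Jonas either.
Declan starts after Dmitri ends.
Every pair is clear; the schedule has no overlaps.

Yes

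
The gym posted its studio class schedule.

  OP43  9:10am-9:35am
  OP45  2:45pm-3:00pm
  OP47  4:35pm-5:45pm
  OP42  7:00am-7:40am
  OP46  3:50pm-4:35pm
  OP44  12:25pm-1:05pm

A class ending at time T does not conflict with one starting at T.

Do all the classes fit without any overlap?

Check each pair: they overlap iff neither finishes before the other starts.
Sorted by start: OP42, OP43, OP44, OP45, OP46, OP47.
OP43 starts after OP42 ends — done with OP42.
OP44 starts after OP43 ends — done with OP43.
OP45 starts after OP44 ends — done with OP44.
OP46 starts after OP45 ends — done with OP45.
OP47 starts exactly when OP46 ends (back-to-back, no overlap).
Every pair is clear; the schedule has no overlaps.

Yes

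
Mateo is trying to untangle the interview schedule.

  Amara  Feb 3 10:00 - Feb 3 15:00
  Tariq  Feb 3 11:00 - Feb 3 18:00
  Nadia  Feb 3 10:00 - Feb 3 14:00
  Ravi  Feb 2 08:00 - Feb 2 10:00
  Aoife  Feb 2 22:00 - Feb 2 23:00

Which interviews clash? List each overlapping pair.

Amara & Nadia, Amara & Tariq, Nadia & Tariq

Two intervals overlap when each starts before the other ends.
Sorted by start: Ravi, Aoife, Amara, Nadia, Tariq.
Aoife starts after Ravi ends; Ravi is clear from here.
Amara starts after Aoife ends; Aoife is clear from here.
Nadia starts before Amara ends → Amara and Nadia overlap.
Tariq starts before Amara ends → Amara and Tariq overlap.
Tariq starts before Nadia ends → Nadia and Tariq overlap.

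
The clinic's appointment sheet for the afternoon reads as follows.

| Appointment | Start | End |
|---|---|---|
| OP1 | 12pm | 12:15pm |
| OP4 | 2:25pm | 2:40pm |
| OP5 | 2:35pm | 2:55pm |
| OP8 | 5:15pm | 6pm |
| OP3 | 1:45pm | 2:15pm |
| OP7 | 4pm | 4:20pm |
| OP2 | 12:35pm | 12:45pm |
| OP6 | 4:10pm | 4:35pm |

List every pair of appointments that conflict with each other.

OP4 & OP5, OP6 & OP7

Two intervals overlap when each starts before the other ends.
Sorted by start: OP1, OP2, OP3, OP4, OP5, OP7, OP6, OP8.
OP2 starts after OP1 ends — done with OP1.
OP3 starts after OP2 ends — done with OP2.
OP4 starts after OP3 ends — done with OP3.
OP5 starts before OP4 ends → OP4 and OP5 overlap.
OP7 starts after OP4 ends — done with OP4.
OP7 starts after OP5 ends — done with OP5.
OP6 starts before OP7 ends → OP7 and OP6 overlap.
OP8 starts after OP7 ends.
OP8 starts after OP6 ends.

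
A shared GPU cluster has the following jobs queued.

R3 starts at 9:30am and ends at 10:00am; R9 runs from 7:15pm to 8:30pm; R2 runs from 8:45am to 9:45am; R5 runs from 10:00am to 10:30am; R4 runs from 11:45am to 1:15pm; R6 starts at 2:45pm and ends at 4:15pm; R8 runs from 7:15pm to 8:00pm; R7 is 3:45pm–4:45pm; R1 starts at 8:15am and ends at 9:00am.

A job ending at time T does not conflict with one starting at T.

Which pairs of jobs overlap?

R1 & R2, R2 & R3, R6 & R7, R8 & R9

Sorted by start: R1, R2, R3, R5, R4, R6, R7, R8, R9.
R2 starts before R1 ends → R1 and R2 overlap.
R3 starts after R1 ends, so R1 has no further overlaps.
R3 starts before R2 ends → R2 and R3 overlap.
R5 starts after R2 ends, so R2 has no further overlaps.
R5 starts exactly when R3 ends (back-to-back, no overlap), so R3 has no further overlaps.
R4 starts after R5 ends, so R5 has no further overlaps.
R6 starts after R4 ends, so R4 has no further overlaps.
R7 starts before R6 ends → R6 and R7 overlap.
R8 starts after R6 ends, so R6 has no further overlaps.
R8 starts after R7 ends, so R7 has no further overlaps.
R9 starts before R8 ends → R8 and R9 overlap.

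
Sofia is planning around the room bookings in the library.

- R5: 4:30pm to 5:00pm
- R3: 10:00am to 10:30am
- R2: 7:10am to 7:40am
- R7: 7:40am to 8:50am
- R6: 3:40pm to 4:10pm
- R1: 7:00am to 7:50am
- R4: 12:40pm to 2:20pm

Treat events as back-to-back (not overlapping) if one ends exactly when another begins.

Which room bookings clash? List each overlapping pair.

Sorted by start: R1, R2, R7, R3, R4, R6, R5.
R2 starts before R1 ends → R1 and R2 overlap.
R7 starts before R1 ends → R1 and R7 overlap.
R3 starts after R1 ends, so R1 has no further overlaps.
R7 starts exactly when R2 ends (back-to-back, no overlap), so R2 has no further overlaps.
R3 starts after R7 ends, so R7 has no further overlaps.
R4 starts after R3 ends, so R3 has no further overlaps.
R6 starts after R4 ends, so R4 has no further overlaps.
R5 starts after R6 ends.

R1 & R2, R1 & R7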